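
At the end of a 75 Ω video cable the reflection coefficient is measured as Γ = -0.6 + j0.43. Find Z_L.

Z_L = Z_0·(1 + Γ)/(1 − Γ) = 75·(0.4 + j0.43)/(1.6 − j0.43)

Z_L ≈ 12.4 + j23.5 Ω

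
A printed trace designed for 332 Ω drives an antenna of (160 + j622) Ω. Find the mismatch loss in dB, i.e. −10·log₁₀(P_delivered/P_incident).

Γ = (-172 + j622)/(492 + j622), |Γ| = 0.814
|Γ|² = 0.662, so P_del/P_inc = 1 − |Γ|² = 0.338
ML = −10·log₁₀(1 − |Γ|²)

mismatch loss ≈ 4.71 dB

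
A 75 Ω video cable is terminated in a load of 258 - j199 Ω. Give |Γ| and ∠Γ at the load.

Γ ≈ 0.697 ∠ -16.5°

Γ = (Z_L − Z_0)/(Z_L + Z_0) = (183 − j199)/(333 − j199)
|Γ| = 270/388 = 0.697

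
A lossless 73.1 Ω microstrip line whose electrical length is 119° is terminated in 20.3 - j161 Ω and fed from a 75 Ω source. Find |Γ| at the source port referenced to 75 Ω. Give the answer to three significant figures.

tan(βl) = -1.8
Z_in = Z_0·(Z_L + jZ_0·tanβl)/(Z_0 + jZ_L·tanβl) = 9.5 + j96.9 Ω
Γ_s = (Z_in − Z_s)/(Z_in + Z_s) = (-65.5 + j96.9)/(84.5 + j96.9), |Γ_s| = 0.91

|Γ| ≈ 0.91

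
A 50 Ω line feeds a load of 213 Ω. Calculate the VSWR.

VSWR ≈ 4.26

Γ = (213 − 50)/(213 + 50) = 0.62
VSWR = (1 + 0.62)/(1 − 0.62)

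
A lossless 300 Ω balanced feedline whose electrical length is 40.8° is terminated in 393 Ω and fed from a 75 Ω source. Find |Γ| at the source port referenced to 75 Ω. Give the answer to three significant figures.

|Γ| ≈ 0.624

tan(βl) = 0.863
Z_in = Z_0·(Z_L + jZ_0·tanβl)/(Z_0 + jZ_L·tanβl) = 301 − j81.4 Ω
Γ_s = (Z_in − Z_s)/(Z_in + Z_s) = (226 − j81.4)/(376 − j81.4), |Γ_s| = 0.624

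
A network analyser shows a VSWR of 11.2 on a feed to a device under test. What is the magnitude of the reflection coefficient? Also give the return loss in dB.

|Γ| ≈ 0.836; return loss ≈ 1.56 dB

|Γ| = (S − 1)/(S + 1) = (11.2 − 1)/(11.2 + 1) = 10.2/12.2
RL = −20·log₁₀|Γ| = −20·log₁₀(0.836)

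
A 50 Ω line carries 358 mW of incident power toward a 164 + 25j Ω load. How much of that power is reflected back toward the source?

|Γ| = |(114 + j25)/(214 + j25)| = 0.542
|Γ|² = 0.293
P_refl = |Γ|²·P_inc = 105 mW, P_del = (1 − |Γ|²)·P_inc = 253 mW

P_reflected ≈ 105 mW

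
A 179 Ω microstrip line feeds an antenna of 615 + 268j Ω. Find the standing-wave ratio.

VSWR ≈ 4.14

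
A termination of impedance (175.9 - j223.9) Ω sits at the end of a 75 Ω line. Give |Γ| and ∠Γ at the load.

Γ ≈ 0.73 ∠ -24°

Γ = (Z_L − Z_0)/(Z_L + Z_0) = (100.9 − j223.9)/(250.9 − j223.9)
|Γ| = 246/336 = 0.73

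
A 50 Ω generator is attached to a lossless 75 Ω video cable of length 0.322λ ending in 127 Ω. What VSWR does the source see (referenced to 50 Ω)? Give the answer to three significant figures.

VSWR ≈ 1.54

βl = 2π × 0.322 = 116°
tan(βl) = -2.06
Z_in = Z_0·(Z_L + jZ_0·tanβl)/(Z_0 + jZ_L·tanβl) = 50.6 + j21.9 Ω
Γ_s = (Z_in − Z_s)/(Z_in + Z_s) = (0.586 + j21.9)/(101 + j21.9), |Γ_s| = 0.213
VSWR = (1 + |Γ_s|)/(1 − |Γ_s|)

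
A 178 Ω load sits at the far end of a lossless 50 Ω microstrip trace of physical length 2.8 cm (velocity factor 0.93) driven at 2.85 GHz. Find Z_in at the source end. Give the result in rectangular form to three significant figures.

Z_in ≈ 14.7 + j10.6 Ω

λ = v/f = 0.93·c / 2.85 GHz = 0.0979 m
βl = 2π·l/λ = 2π × 0.286 = 103°
tan(βl) = tan(103°) = -4.34
Z_in = Z_0·(Z_L + jZ_0·tanβl)/(Z_0 + jZ_L·tanβl)
     = 50·(178 − j217)/(50 − j773)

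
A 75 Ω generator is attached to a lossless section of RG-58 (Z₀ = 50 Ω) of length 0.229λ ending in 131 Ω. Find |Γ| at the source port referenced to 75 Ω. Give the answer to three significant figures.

|Γ| ≈ 0.591

βl = 2π × 0.229 = 82.4°
tan(βl) = 7.53
Z_in = Z_0·(Z_L + jZ_0·tanβl)/(Z_0 + jZ_L·tanβl) = 19.4 − j5.65 Ω
Γ_s = (Z_in − Z_s)/(Z_in + Z_s) = (-55.6 − j5.65)/(94.4 − j5.65), |Γ_s| = 0.591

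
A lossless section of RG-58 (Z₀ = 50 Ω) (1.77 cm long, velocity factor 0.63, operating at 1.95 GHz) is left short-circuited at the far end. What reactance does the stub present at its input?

X_in ≈ 111 Ω (inductive)

λ = v/f = 0.63·c / 1.95 GHz = 0.0969 m
βl = 2π·l/λ = 2π × 0.183 = 65.7°
tan(βl) = 2.22
For a short-circuited stub, Z_in = jZ_0·tan(βl)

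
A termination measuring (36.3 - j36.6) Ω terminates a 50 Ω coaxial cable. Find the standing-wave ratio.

Γ = (Z_L − Z_0)/(Z_L + Z_0) = (-13.7 − j36.6)/(86.3 − j36.6)
|Γ| = 39.1/93.7 = 0.417
VSWR = (1 + |Γ|)/(1 − |Γ|) = 1.42/0.583

VSWR ≈ 2.43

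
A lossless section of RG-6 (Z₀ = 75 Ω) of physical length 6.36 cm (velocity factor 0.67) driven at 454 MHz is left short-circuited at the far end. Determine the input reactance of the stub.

X_in ≈ 95 Ω (inductive)

λ = v/f = 0.67·c / 454 MHz = 0.443 m
βl = 2π·l/λ = 2π × 0.144 = 51.7°
tan(βl) = 1.27
For a short-circuited stub, Z_in = jZ_0·tan(βl)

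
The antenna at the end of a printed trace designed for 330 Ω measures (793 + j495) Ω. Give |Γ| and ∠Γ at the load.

Γ ≈ 0.552 ∠ 23.1°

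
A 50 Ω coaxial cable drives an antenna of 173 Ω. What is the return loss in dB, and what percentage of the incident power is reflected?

RL ≈ 5.17 dB; 30.4% of incident power reflected

Γ = (173 − 50)/(173 + 50) = 0.552
RL = −20·log₁₀(0.552) = 5.17 dB
P_refl/P_inc = |Γ|² = 0.304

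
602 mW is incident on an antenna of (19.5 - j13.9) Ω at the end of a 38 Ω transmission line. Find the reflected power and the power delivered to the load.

P_reflected ≈ 92.1 mW; P_delivered ≈ 510 mW

|Γ| = |(-18.5 − j13.9)/(57.5 − j13.9)| = 0.391
|Γ|² = 0.153
P_refl = |Γ|²·P_inc = 92.1 mW, P_del = (1 − |Γ|²)·P_inc = 510 mW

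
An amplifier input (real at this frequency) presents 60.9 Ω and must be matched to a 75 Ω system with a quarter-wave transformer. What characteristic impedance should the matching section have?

Z_qwt ≈ 67.6 Ω

Z_qwt = √(Z_0·R_L) = √(75 × 60.9) = √4568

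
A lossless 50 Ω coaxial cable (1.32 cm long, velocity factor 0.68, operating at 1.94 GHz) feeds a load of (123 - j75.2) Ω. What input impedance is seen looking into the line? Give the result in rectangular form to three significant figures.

λ = v/f = 0.68·c / 1.94 GHz = 0.105 m
βl = 2π·l/λ = 2π × 0.126 = 45.2°
tan(βl) = tan(45.2°) = 1.01
Z_in = Z_0·(Z_L + jZ_0·tanβl)/(Z_0 + jZ_L·tanβl)
     = 50·(123 − j24.9)/(126 + j124)

Z_in ≈ 19.9 − j29.5 Ω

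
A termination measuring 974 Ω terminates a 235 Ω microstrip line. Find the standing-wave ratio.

VSWR ≈ 4.14

Γ = (974 − 235)/(974 + 235) = 0.611
VSWR = (1 + 0.611)/(1 − 0.611)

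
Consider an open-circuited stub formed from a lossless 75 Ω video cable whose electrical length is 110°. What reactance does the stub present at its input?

tan(βl) = -2.75
For an open-circuited stub, Z_in = −jZ_0·cot(βl) = −jZ_0/tan(βl)

X_in ≈ 27.3 Ω (inductive)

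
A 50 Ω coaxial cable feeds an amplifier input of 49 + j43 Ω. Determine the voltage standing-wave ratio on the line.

VSWR ≈ 2.32

Γ = (Z_L − Z_0)/(Z_L + Z_0) = (-1 + j43)/(99 + j43)
|Γ| = 43/108 = 0.398
VSWR = (1 + |Γ|)/(1 − |Γ|) = 1.4/0.602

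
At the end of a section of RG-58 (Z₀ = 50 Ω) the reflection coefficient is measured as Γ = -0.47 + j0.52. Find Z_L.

Z_L ≈ 10.5 + j21.4 Ω

Z_L = Z_0·(1 + Γ)/(1 − Γ) = 50·(0.53 + j0.52)/(1.47 − j0.52)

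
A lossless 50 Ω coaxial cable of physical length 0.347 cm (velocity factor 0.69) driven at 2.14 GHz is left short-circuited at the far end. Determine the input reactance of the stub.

λ = v/f = 0.69·c / 2.14 GHz = 0.0967 m
βl = 2π·l/λ = 2π × 0.0359 = 12.9°
tan(βl) = 0.229
For a short-circuited stub, Z_in = jZ_0·tan(βl)

X_in ≈ 11.5 Ω (inductive)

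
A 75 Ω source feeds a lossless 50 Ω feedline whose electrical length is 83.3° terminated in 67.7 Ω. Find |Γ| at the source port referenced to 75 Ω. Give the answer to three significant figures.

tan(βl) = 8.51
Z_in = Z_0·(Z_L + jZ_0·tanβl)/(Z_0 + jZ_L·tanβl) = 37.2 − j2.65 Ω
Γ_s = (Z_in − Z_s)/(Z_in + Z_s) = (-37.8 − j2.65)/(112 − j2.65), |Γ_s| = 0.338

|Γ| ≈ 0.338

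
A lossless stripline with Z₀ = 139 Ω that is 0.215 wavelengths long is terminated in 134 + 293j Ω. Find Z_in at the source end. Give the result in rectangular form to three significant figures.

Z_in ≈ 31.4 − j92.5 Ω

βl = 2π × 0.215 = 77.4°
tan(βl) = tan(77.4°) = 4.47
Z_in = Z_0·(Z_L + jZ_0·tanβl)/(Z_0 + jZ_L·tanβl)
     = 139·(134 + j915)/(-1170 + j599)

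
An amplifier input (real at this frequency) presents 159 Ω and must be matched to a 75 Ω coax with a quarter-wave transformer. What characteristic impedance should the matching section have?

Z_qwt = √(Z_0·R_L) = √(75 × 159) = √11920

Z_qwt ≈ 109 Ω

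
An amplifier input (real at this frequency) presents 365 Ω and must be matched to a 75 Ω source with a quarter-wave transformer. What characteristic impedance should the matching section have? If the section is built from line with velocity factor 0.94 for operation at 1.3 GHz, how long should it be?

Z_qwt ≈ 165 Ω; length ≈ 5.42 cm

Z_qwt = √(Z_0·R_L) = √(75 × 365) = √27380
λ = 0.94·c/f = 0.217 m, so l = λ/4 = 0.0542 m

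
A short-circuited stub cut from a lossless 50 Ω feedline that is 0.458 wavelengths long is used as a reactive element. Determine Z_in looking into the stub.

βl = 2π × 0.458 = 165°
tan(βl) = -0.27
For a short-circuited stub, Z_in = jZ_0·tan(βl)

Z_in ≈ −j13.5 Ω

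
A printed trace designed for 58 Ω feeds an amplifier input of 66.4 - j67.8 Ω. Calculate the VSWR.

Γ = (Z_L − Z_0)/(Z_L + Z_0) = (8.4 − j67.8)/(124.4 − j67.8)
|Γ| = 68.3/142 = 0.482
VSWR = (1 + |Γ|)/(1 − |Γ|) = 1.48/0.518

VSWR ≈ 2.86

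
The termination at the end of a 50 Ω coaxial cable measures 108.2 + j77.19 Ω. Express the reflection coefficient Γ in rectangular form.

Γ ≈ 0.489 + j0.249

Γ = (Z_L − Z_0)/(Z_L + Z_0) = (58.2 + j77.19)/(158.2 + j77.19)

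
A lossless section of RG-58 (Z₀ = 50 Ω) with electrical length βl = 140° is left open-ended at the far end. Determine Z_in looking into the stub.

tan(βl) = -0.839
For an open-ended stub, Z_in = −jZ_0·cot(βl) = −jZ_0/tan(βl)

Z_in ≈ +j59.6 Ω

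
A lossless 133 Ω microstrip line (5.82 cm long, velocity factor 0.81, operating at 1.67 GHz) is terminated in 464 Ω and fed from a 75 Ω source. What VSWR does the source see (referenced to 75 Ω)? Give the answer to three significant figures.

VSWR ≈ 4.8

λ = v/f = 0.81·c / 1.67 GHz = 0.146 m
βl = 2π·l/λ = 2π × 0.4 = 144°
tan(βl) = -0.727
Z_in = Z_0·(Z_L + jZ_0·tanβl)/(Z_0 + jZ_L·tanβl) = 95.4 + j145 Ω
Γ_s = (Z_in − Z_s)/(Z_in + Z_s) = (20.4 + j145)/(170 + j145), |Γ_s| = 0.655
VSWR = (1 + |Γ_s|)/(1 − |Γ_s|)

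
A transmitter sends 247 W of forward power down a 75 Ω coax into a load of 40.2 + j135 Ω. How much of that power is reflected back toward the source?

P_reflected ≈ 152 W

|Γ| = |(-34.8 + j135)/(115.2 + j135)| = 0.786
|Γ|² = 0.617
P_refl = |Γ|²·P_inc = 152 W, P_del = (1 − |Γ|²)·P_inc = 94.6 W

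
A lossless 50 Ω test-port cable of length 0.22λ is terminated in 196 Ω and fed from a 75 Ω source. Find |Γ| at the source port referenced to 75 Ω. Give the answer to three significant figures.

|Γ| ≈ 0.705

βl = 2π × 0.22 = 79.2°
tan(βl) = 5.24
Z_in = Z_0·(Z_L + jZ_0·tanβl)/(Z_0 + jZ_L·tanβl) = 13.2 − j8.9 Ω
Γ_s = (Z_in − Z_s)/(Z_in + Z_s) = (-61.8 − j8.9)/(88.2 − j8.9), |Γ_s| = 0.705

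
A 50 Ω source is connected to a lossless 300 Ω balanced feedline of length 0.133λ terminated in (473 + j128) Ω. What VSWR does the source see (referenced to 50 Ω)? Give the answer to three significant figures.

VSWR ≈ 8.31

βl = 2π × 0.133 = 47.9°
tan(βl) = 1.11
Z_in = Z_0·(Z_L + jZ_0·tanβl)/(Z_0 + jZ_L·tanβl) = 317 − j175 Ω
Γ_s = (Z_in − Z_s)/(Z_in + Z_s) = (267 − j175)/(367 − j175), |Γ_s| = 0.785
VSWR = (1 + |Γ_s|)/(1 − |Γ_s|)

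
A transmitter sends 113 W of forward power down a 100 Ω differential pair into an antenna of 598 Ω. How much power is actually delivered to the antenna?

Γ = (598 − 100)/(598 + 100) = 0.713
|Γ|² = 0.509
P_refl = |Γ|²·P_inc = 57.5 W, P_del = (1 − |Γ|²)·P_inc = 55.5 W

P_delivered ≈ 55.5 W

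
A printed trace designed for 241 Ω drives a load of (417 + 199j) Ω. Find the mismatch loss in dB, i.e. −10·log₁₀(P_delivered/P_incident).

Γ = (176 + j199)/(658 + j199), |Γ| = 0.386
|Γ|² = 0.149, so P_del/P_inc = 1 − |Γ|² = 0.851
ML = −10·log₁₀(1 − |Γ|²)

mismatch loss ≈ 0.702 dB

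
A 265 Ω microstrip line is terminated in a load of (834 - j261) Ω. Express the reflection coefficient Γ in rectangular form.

Γ = (Z_L − Z_0)/(Z_L + Z_0) = (569 − j261)/(1099 − j261)

Γ ≈ 0.543 − j0.108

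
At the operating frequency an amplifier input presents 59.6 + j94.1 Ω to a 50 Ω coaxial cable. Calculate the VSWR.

Γ = (Z_L − Z_0)/(Z_L + Z_0) = (9.6 + j94.1)/(109.6 + j94.1)
|Γ| = 94.6/144 = 0.655
VSWR = (1 + |Γ|)/(1 − |Γ|) = 1.65/0.345

VSWR ≈ 4.79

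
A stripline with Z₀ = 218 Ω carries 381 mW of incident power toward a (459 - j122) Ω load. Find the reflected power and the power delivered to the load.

|Γ| = |(241 − j122)/(677 − j122)| = 0.393
|Γ|² = 0.154
P_refl = |Γ|²·P_inc = 58.7 mW, P_del = (1 − |Γ|²)·P_inc = 322 mW

P_reflected ≈ 58.7 mW; P_delivered ≈ 322 mW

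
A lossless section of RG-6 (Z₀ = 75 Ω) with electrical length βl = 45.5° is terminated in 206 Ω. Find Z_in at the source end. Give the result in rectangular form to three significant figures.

Z_in ≈ 47.6 − j56.7 Ω

tan(βl) = tan(45.5°) = 1.02
Z_in = Z_0·(Z_L + jZ_0·tanβl)/(Z_0 + jZ_L·tanβl)
     = 75·(206 + j76.3)/(75 + j210)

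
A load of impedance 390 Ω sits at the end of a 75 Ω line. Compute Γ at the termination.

Γ = 0.677

Γ = (Z_L − Z_0)/(Z_L + Z_0) = (390 − 75)/(390 + 75) = 315/465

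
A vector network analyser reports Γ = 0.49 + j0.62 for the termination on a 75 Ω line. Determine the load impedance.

Z_L = Z_0·(1 + Γ)/(1 − Γ) = 75·(1.49 + j0.62)/(0.51 − j0.62)

Z_L ≈ 43.7 + j144 Ω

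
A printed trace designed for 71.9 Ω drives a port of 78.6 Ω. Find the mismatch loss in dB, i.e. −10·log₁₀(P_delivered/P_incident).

Γ = (78.6 − 71.9)/(78.6 + 71.9) = 0.0445
|Γ|² = 0.00198, so P_del/P_inc = 1 − |Γ|² = 0.998
ML = −10·log₁₀(1 − |Γ|²)

mismatch loss ≈ 0.00862 dB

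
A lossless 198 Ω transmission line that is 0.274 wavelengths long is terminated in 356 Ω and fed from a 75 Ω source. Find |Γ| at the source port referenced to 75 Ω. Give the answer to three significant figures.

|Γ| ≈ 0.225

βl = 2π × 0.274 = 98.6°
tan(βl) = -6.58
Z_in = Z_0·(Z_L + jZ_0·tanβl)/(Z_0 + jZ_L·tanβl) = 112 + j20.6 Ω
Γ_s = (Z_in − Z_s)/(Z_in + Z_s) = (36.9 + j20.6)/(187 + j20.6), |Γ_s| = 0.225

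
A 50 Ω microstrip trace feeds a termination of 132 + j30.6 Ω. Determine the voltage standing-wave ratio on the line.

VSWR ≈ 2.8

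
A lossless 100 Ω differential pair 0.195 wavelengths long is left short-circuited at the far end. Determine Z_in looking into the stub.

Z_in ≈ +j278 Ω

βl = 2π × 0.195 = 70.2°
tan(βl) = 2.78
For a short-circuited stub, Z_in = jZ_0·tan(βl)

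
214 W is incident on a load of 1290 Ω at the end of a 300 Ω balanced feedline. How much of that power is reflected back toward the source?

P_reflected ≈ 83 W

Γ = (1290 − 300)/(1290 + 300) = 0.623
|Γ|² = 0.388
P_refl = |Γ|²·P_inc = 83 W, P_del = (1 − |Γ|²)·P_inc = 131 W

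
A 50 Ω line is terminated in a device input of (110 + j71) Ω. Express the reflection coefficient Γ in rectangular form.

Γ = (Z_L − Z_0)/(Z_L + Z_0) = (60 + j71)/(160 + j71)

Γ ≈ 0.478 + j0.232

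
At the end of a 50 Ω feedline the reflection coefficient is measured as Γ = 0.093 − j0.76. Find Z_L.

Z_L ≈ 14.8 − j54.3 Ω

Z_L = Z_0·(1 + Γ)/(1 − Γ) = 50·(1.09 − j0.76)/(0.907 + j0.76)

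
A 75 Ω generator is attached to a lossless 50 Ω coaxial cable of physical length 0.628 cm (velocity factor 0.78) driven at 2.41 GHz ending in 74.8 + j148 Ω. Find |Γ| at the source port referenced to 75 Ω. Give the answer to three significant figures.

λ = v/f = 0.78·c / 2.41 GHz = 0.0971 m
βl = 2π·l/λ = 2π × 0.0647 = 23.3°
tan(βl) = 0.43
Z_in = Z_0·(Z_L + jZ_0·tanβl)/(Z_0 + jZ_L·tanβl) = 181 − j193 Ω
Γ_s = (Z_in − Z_s)/(Z_in + Z_s) = (106 − j193)/(256 − j193), |Γ_s| = 0.687

|Γ| ≈ 0.687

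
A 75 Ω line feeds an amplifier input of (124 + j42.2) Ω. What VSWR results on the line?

VSWR ≈ 1.93

Γ = (Z_L − Z_0)/(Z_L + Z_0) = (49 + j42.2)/(199 + j42.2)
|Γ| = 64.7/203 = 0.318
VSWR = (1 + |Γ|)/(1 − |Γ|) = 1.32/0.682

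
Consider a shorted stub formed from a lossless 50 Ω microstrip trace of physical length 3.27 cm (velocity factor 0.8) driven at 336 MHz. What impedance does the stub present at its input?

λ = v/f = 0.8·c / 336 MHz = 0.714 m
βl = 2π·l/λ = 2π × 0.0458 = 16.5°
tan(βl) = 0.296
For a shorted stub, Z_in = jZ_0·tan(βl)

Z_in ≈ +j14.8 Ω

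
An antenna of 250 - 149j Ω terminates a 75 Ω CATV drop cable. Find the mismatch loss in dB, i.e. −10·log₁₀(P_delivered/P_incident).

Γ = (175 − j149)/(325 − j149), |Γ| = 0.643
|Γ|² = 0.413, so P_del/P_inc = 1 − |Γ|² = 0.587
ML = −10·log₁₀(1 − |Γ|²)

mismatch loss ≈ 2.32 dB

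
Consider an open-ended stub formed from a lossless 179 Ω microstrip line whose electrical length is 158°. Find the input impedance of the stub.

tan(βl) = -0.404
For an open-ended stub, Z_in = −jZ_0·cot(βl) = −jZ_0/tan(βl)

Z_in ≈ +j443 Ω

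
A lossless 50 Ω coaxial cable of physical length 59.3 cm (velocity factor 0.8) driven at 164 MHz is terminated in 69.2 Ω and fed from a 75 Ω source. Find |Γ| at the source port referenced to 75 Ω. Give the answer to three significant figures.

λ = v/f = 0.8·c / 164 MHz = 1.46 m
βl = 2π·l/λ = 2π × 0.405 = 146°
tan(βl) = -0.678
Z_in = Z_0·(Z_L + jZ_0·tanβl)/(Z_0 + jZ_L·tanβl) = 53.7 + j16.5 Ω
Γ_s = (Z_in − Z_s)/(Z_in + Z_s) = (-21.3 + j16.5)/(129 + j16.5), |Γ_s| = 0.207

|Γ| ≈ 0.207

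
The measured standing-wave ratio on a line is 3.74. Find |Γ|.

|Γ| ≈ 0.578

|Γ| = (S − 1)/(S + 1) = (3.74 − 1)/(3.74 + 1) = 2.74/4.74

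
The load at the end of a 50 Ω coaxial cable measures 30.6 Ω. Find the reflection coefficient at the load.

Γ = -0.241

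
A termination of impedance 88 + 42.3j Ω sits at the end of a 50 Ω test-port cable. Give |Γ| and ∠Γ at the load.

Γ ≈ 0.394 ∠ 31°

Γ = (Z_L − Z_0)/(Z_L + Z_0) = (38 + j42.3)/(138 + j42.3)
|Γ| = 56.9/144 = 0.394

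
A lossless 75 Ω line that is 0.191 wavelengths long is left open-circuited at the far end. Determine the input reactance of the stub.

X_in ≈ -29.2 Ω (capacitive)

βl = 2π × 0.191 = 68.8°
tan(βl) = 2.57
For an open-circuited stub, Z_in = −jZ_0·cot(βl) = −jZ_0/tan(βl)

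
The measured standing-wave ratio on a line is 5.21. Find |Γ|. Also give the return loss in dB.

|Γ| ≈ 0.678; return loss ≈ 3.38 dB

|Γ| = (S − 1)/(S + 1) = (5.21 − 1)/(5.21 + 1) = 4.21/6.21
RL = −20·log₁₀|Γ| = −20·log₁₀(0.678)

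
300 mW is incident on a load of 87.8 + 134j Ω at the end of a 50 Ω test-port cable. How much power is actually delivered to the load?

|Γ| = |(37.8 + j134)/(137.8 + j134)| = 0.724
|Γ|² = 0.525
P_refl = |Γ|²·P_inc = 157 mW, P_del = (1 − |Γ|²)·P_inc = 143 mW

P_delivered ≈ 143 mW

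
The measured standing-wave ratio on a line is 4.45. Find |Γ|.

|Γ| = (S − 1)/(S + 1) = (4.45 − 1)/(4.45 + 1) = 3.45/5.45

|Γ| ≈ 0.633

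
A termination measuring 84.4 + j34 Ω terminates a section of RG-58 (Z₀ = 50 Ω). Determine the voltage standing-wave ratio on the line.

Γ = (Z_L − Z_0)/(Z_L + Z_0) = (34.4 + j34)/(134.4 + j34)
|Γ| = 48.4/139 = 0.349
VSWR = (1 + |Γ|)/(1 − |Γ|) = 1.35/0.651

VSWR ≈ 2.07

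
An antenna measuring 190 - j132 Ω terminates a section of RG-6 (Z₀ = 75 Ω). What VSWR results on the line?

VSWR ≈ 3.89

Γ = (Z_L − Z_0)/(Z_L + Z_0) = (115 − j132)/(265 − j132)
|Γ| = 175/296 = 0.591
VSWR = (1 + |Γ|)/(1 − |Γ|) = 1.59/0.409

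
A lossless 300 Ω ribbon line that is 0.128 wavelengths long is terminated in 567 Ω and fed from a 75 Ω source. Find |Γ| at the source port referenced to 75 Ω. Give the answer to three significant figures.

|Γ| ≈ 0.657

βl = 2π × 0.128 = 46.1°
tan(βl) = 1.04
Z_in = Z_0·(Z_L + jZ_0·tanβl)/(Z_0 + jZ_L·tanβl) = 243 − j165 Ω
Γ_s = (Z_in − Z_s)/(Z_in + Z_s) = (168 − j165)/(318 − j165), |Γ_s| = 0.657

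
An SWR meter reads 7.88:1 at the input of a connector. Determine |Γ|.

|Γ| ≈ 0.775

|Γ| = (S − 1)/(S + 1) = (7.88 − 1)/(7.88 + 1) = 6.88/8.88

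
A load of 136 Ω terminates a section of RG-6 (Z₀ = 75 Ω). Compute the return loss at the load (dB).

RL ≈ 10.8 dB

Γ = (136 − 75)/(136 + 75) = 0.289
RL = −20·log₁₀|Γ| = −20·log₁₀(0.289)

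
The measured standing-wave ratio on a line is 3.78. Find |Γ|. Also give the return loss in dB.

|Γ| ≈ 0.582; return loss ≈ 4.71 dB

|Γ| = (S − 1)/(S + 1) = (3.78 − 1)/(3.78 + 1) = 2.78/4.78
RL = −20·log₁₀|Γ| = −20·log₁₀(0.582)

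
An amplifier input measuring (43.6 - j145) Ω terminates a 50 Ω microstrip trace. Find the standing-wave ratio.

VSWR ≈ 11.6

Γ = (Z_L − Z_0)/(Z_L + Z_0) = (-6.4 − j145)/(93.6 − j145)
|Γ| = 145/173 = 0.841
VSWR = (1 + |Γ|)/(1 − |Γ|) = 1.84/0.159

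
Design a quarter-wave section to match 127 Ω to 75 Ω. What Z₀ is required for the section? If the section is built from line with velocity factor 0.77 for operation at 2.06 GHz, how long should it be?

Z_qwt = √(Z_0·R_L) = √(75 × 127) = √9525
λ = 0.77·c/f = 0.112 m, so l = λ/4 = 0.028 m

Z_qwt ≈ 97.6 Ω; length ≈ 2.8 cm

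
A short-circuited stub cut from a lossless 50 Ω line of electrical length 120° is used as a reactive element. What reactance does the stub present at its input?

X_in ≈ -86.6 Ω (capacitive)

tan(βl) = -1.73
For a short-circuited stub, Z_in = jZ_0·tan(βl)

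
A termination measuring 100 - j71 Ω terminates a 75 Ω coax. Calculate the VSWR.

VSWR ≈ 2.33

Γ = (Z_L − Z_0)/(Z_L + Z_0) = (25 − j71)/(175 − j71)
|Γ| = 75.3/189 = 0.399
VSWR = (1 + |Γ|)/(1 − |Γ|) = 1.4/0.601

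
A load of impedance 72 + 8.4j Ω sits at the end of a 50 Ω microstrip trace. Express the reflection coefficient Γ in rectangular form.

Γ = (Z_L − Z_0)/(Z_L + Z_0) = (22 + j8.4)/(122 + j8.4)

Γ ≈ 0.184 + j0.0562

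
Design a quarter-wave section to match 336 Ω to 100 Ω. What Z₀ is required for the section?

Z_qwt = √(Z_0·R_L) = √(100 × 336) = √33600

Z_qwt ≈ 183 Ω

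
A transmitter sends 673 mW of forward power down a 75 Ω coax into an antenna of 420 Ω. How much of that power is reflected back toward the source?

Γ = (420 − 75)/(420 + 75) = 0.697
|Γ|² = 0.486
P_refl = |Γ|²·P_inc = 327 mW, P_del = (1 − |Γ|²)·P_inc = 346 mW

P_reflected ≈ 327 mW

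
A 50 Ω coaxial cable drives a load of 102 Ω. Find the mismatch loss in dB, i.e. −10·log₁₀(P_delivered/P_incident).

mismatch loss ≈ 0.541 dB

Γ = (102 − 50)/(102 + 50) = 0.342
|Γ|² = 0.117, so P_del/P_inc = 1 − |Γ|² = 0.883
ML = −10·log₁₀(1 − |Γ|²)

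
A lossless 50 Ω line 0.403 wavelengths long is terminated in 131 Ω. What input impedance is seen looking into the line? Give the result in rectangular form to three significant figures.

βl = 2π × 0.403 = 145°
tan(βl) = tan(145°) = -0.698
Z_in = Z_0·(Z_L + jZ_0·tanβl)/(Z_0 + jZ_L·tanβl)
     = 50·(131 − j34.9)/(50 − j91.5)

Z_in ≈ 44.8 + j47.1 Ω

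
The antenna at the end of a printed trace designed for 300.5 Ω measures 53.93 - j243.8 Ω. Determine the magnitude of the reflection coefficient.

|Γ| ≈ 0.806

Γ = (Z_L − Z_0)/(Z_L + Z_0) = (-246.6 − j243.8)/(354.4 − j243.8)
|Γ| = 347/430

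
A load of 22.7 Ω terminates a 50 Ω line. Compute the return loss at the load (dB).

Γ = (22.7 − 50)/(22.7 + 50) = -0.376
RL = −20·log₁₀|Γ| = −20·log₁₀(0.376)

RL ≈ 8.51 dB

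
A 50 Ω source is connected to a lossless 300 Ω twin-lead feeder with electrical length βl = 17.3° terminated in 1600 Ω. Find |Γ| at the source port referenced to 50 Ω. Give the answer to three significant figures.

|Γ| ≈ 0.934

tan(βl) = 0.311
Z_in = Z_0·(Z_L + jZ_0·tanβl)/(Z_0 + jZ_L·tanβl) = 467 − j682 Ω
Γ_s = (Z_in − Z_s)/(Z_in + Z_s) = (417 − j682)/(517 − j682), |Γ_s| = 0.934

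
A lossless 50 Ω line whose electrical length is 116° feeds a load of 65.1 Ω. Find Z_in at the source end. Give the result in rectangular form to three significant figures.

tan(βl) = tan(116°) = -2.05
Z_in = Z_0·(Z_L + jZ_0·tanβl)/(Z_0 + jZ_L·tanβl)
     = 50·(65.1 − j103)/(50 − j133)

Z_in ≈ 41.7 + j8.77 Ω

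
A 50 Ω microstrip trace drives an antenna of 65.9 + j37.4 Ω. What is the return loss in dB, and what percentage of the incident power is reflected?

RL ≈ 9.53 dB; 11.1% of incident power reflected

Γ = (15.9 + j37.4)/(115.9 + j37.4), |Γ| = 0.334
RL = −20·log₁₀(0.334) = 9.53 dB
P_refl/P_inc = |Γ|² = 0.111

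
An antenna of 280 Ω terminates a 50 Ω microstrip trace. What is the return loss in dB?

RL ≈ 3.14 dB

Γ = (280 − 50)/(280 + 50) = 0.697
RL = −20·log₁₀|Γ| = −20·log₁₀(0.697)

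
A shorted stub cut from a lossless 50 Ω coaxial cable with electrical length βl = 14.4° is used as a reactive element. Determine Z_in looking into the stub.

Z_in ≈ +j12.8 Ω

tan(βl) = 0.257
For a shorted stub, Z_in = jZ_0·tan(βl)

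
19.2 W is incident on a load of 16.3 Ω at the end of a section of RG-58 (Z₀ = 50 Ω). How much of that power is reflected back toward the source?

P_reflected ≈ 4.96 W

Γ = (16.3 − 50)/(16.3 + 50) = -0.508
|Γ|² = 0.258
P_refl = |Γ|²·P_inc = 4.96 W, P_del = (1 − |Γ|²)·P_inc = 14.2 W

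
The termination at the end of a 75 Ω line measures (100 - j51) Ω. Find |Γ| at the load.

Γ = (Z_L − Z_0)/(Z_L + Z_0) = (25 − j51)/(175 − j51)
|Γ| = 56.8/182

|Γ| ≈ 0.312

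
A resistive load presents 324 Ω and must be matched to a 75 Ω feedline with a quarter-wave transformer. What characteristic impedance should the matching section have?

Z_qwt = √(Z_0·R_L) = √(75 × 324) = √24300

Z_qwt ≈ 156 Ω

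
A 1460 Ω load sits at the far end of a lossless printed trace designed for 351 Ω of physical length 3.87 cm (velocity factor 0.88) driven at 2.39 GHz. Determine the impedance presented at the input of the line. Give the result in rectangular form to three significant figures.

λ = v/f = 0.88·c / 2.39 GHz = 0.11 m
βl = 2π·l/λ = 2π × 0.35 = 126°
tan(βl) = tan(126°) = -1.37
Z_in = Z_0·(Z_L + jZ_0·tanβl)/(Z_0 + jZ_L·tanβl)
     = 351·(1460 − j481)/(351 − j2000)

Z_in ≈ 125 + j234 Ω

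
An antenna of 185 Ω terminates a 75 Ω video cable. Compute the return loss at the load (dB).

RL ≈ 7.47 dB

Γ = (185 − 75)/(185 + 75) = 0.423
RL = −20·log₁₀|Γ| = −20·log₁₀(0.423)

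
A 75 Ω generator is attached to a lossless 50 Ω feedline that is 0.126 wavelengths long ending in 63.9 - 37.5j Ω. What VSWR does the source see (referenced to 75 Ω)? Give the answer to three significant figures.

VSWR ≈ 2.85

βl = 2π × 0.126 = 45.4°
tan(βl) = 1.01
Z_in = Z_0·(Z_L + jZ_0·tanβl)/(Z_0 + jZ_L·tanβl) = 27.1 − j12.5 Ω
Γ_s = (Z_in − Z_s)/(Z_in + Z_s) = (-47.9 − j12.5)/(102 − j12.5), |Γ_s| = 0.481
VSWR = (1 + |Γ_s|)/(1 − |Γ_s|)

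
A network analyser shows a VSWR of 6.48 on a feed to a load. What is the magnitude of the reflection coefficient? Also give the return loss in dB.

|Γ| = (S − 1)/(S + 1) = (6.48 − 1)/(6.48 + 1) = 5.48/7.48
RL = −20·log₁₀|Γ| = −20·log₁₀(0.733)

|Γ| ≈ 0.733; return loss ≈ 2.7 dB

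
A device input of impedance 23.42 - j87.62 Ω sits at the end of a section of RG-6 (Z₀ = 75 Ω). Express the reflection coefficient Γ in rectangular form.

Γ ≈ 0.15 − j0.757

Γ = (Z_L − Z_0)/(Z_L + Z_0) = (-51.58 − j87.62)/(98.42 − j87.62)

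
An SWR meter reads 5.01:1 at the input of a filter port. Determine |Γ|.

|Γ| ≈ 0.667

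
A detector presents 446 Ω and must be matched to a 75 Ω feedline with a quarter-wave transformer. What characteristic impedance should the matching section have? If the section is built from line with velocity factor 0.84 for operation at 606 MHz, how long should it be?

Z_qwt ≈ 183 Ω; length ≈ 10.4 cm

Z_qwt = √(Z_0·R_L) = √(75 × 446) = √33450
λ = 0.84·c/f = 0.416 m, so l = λ/4 = 0.104 m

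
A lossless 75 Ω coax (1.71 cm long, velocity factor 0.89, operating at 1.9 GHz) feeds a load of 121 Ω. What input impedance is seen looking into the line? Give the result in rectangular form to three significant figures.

Z_in ≈ 68.4 − j34 Ω

λ = v/f = 0.89·c / 1.9 GHz = 0.141 m
βl = 2π·l/λ = 2π × 0.122 = 43.8°
tan(βl) = tan(43.8°) = 0.959
Z_in = Z_0·(Z_L + jZ_0·tanβl)/(Z_0 + jZ_L·tanβl)
     = 75·(121 + j71.9)/(75 + j116)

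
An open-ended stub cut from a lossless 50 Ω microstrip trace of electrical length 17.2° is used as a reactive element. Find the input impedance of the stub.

Z_in ≈ −j162 Ω

tan(βl) = 0.31
For an open-ended stub, Z_in = −jZ_0·cot(βl) = −jZ_0/tan(βl)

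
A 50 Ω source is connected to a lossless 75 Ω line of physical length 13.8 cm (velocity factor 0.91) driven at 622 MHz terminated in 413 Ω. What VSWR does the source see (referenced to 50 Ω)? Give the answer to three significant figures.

VSWR ≈ 4.4

λ = v/f = 0.91·c / 622 MHz = 0.439 m
βl = 2π·l/λ = 2π × 0.314 = 113°
tan(βl) = -2.33
Z_in = Z_0·(Z_L + jZ_0·tanβl)/(Z_0 + jZ_L·tanβl) = 16 + j30.9 Ω
Γ_s = (Z_in − Z_s)/(Z_in + Z_s) = (-34 + j30.9)/(66 + j30.9), |Γ_s| = 0.63
VSWR = (1 + |Γ_s|)/(1 − |Γ_s|)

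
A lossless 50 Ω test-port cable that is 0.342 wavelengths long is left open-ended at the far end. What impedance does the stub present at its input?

Z_in ≈ +j32.6 Ω

βl = 2π × 0.342 = 123°
tan(βl) = -1.53
For an open-ended stub, Z_in = −jZ_0·cot(βl) = −jZ_0/tan(βl)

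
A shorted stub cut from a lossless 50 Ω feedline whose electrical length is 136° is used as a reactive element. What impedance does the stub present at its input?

Z_in ≈ −j48.3 Ω

tan(βl) = -0.966
For a shorted stub, Z_in = jZ_0·tan(βl)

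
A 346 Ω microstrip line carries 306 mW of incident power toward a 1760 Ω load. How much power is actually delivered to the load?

P_delivered ≈ 168 mW

Γ = (1760 − 346)/(1760 + 346) = 0.671
|Γ|² = 0.451
P_refl = |Γ|²·P_inc = 138 mW, P_del = (1 − |Γ|²)·P_inc = 168 mW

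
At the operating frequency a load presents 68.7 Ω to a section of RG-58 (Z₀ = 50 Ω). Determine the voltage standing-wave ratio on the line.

Γ = (68.7 − 50)/(68.7 + 50) = 0.158
VSWR = (1 + 0.158)/(1 − 0.158)

VSWR ≈ 1.37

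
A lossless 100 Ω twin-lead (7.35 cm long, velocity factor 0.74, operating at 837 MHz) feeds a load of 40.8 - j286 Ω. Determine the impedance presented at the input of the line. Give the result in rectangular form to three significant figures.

Z_in ≈ 5.68 + j54.6 Ω

λ = v/f = 0.74·c / 837 MHz = 0.265 m
βl = 2π·l/λ = 2π × 0.277 = 99.8°
tan(βl) = tan(99.8°) = -5.81
Z_in = Z_0·(Z_L + jZ_0·tanβl)/(Z_0 + jZ_L·tanβl)
     = 100·(40.8 − j867)/(-1560 − j237)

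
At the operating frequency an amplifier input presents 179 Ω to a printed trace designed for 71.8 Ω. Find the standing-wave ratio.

VSWR ≈ 2.49

For a purely resistive load, VSWR = R_L/Z_0 or Z_0/R_L (whichever > 1) = 179/71.8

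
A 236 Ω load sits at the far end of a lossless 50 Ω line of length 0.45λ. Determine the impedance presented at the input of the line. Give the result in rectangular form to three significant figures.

βl = 2π × 0.45 = 162°
tan(βl) = tan(162°) = -0.325
Z_in = Z_0·(Z_L + jZ_0·tanβl)/(Z_0 + jZ_L·tanβl)
     = 50·(236 − j16.2)/(50 − j76.7)

Z_in ≈ 77.8 + j103 Ω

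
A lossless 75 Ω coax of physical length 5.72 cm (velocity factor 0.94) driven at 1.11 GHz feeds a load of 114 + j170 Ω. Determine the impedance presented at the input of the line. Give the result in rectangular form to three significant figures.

λ = v/f = 0.94·c / 1.11 GHz = 0.254 m
βl = 2π·l/λ = 2π × 0.225 = 81.1°
tan(βl) = tan(81.1°) = 6.35
Z_in = Z_0·(Z_L + jZ_0·tanβl)/(Z_0 + jZ_L·tanβl)
     = 75·(114 + j646)/(-1000 + j724)

Z_in ≈ 17.3 − j35.8 Ω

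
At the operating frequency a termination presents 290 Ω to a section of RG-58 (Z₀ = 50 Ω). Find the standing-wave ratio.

VSWR ≈ 5.8

Γ = (290 − 50)/(290 + 50) = 0.706
VSWR = (1 + 0.706)/(1 − 0.706)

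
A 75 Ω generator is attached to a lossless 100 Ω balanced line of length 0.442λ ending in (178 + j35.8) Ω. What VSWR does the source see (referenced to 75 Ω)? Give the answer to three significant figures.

βl = 2π × 0.442 = 159°
tan(βl) = -0.381
Z_in = Z_0·(Z_L + jZ_0·tanβl)/(Z_0 + jZ_L·tanβl) = 116 + j67.4 Ω
Γ_s = (Z_in − Z_s)/(Z_in + Z_s) = (41.3 + j67.4)/(191 + j67.4), |Γ_s| = 0.39
VSWR = (1 + |Γ_s|)/(1 − |Γ_s|)

VSWR ≈ 2.28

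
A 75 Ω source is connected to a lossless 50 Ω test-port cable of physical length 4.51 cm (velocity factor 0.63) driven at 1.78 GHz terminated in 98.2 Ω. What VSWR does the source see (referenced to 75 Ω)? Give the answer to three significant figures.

λ = v/f = 0.63·c / 1.78 GHz = 0.106 m
βl = 2π·l/λ = 2π × 0.425 = 153°
tan(βl) = -0.511
Z_in = Z_0·(Z_L + jZ_0·tanβl)/(Z_0 + jZ_L·tanβl) = 61.7 + j36.4 Ω
Γ_s = (Z_in − Z_s)/(Z_in + Z_s) = (-13.3 + j36.4)/(137 + j36.4), |Γ_s| = 0.274
VSWR = (1 + |Γ_s|)/(1 − |Γ_s|)

VSWR ≈ 1.75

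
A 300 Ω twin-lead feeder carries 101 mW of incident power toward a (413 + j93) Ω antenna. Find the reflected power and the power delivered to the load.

P_reflected ≈ 4.18 mW; P_delivered ≈ 96.8 mW

|Γ| = |(113 + j93)/(713 + j93)| = 0.204
|Γ|² = 0.0414
P_refl = |Γ|²·P_inc = 4.18 mW, P_del = (1 − |Γ|²)·P_inc = 96.8 mW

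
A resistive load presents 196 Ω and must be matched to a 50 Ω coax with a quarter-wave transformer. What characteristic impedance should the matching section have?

Z_qwt = √(Z_0·R_L) = √(50 × 196) = √9800

Z_qwt ≈ 99 Ω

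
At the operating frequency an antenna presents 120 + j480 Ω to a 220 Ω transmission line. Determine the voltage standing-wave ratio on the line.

Γ = (Z_L − Z_0)/(Z_L + Z_0) = (-100 + j480)/(340 + j480)
|Γ| = 490/588 = 0.834
VSWR = (1 + |Γ|)/(1 − |Γ|) = 1.83/0.166

VSWR ≈ 11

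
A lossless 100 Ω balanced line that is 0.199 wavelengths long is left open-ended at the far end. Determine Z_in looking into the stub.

Z_in ≈ −j33.2 Ω

βl = 2π × 0.199 = 71.6°
tan(βl) = 3.01
For an open-ended stub, Z_in = −jZ_0·cot(βl) = −jZ_0/tan(βl)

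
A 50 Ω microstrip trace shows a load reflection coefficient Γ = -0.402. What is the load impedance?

Z_L = Z_0·(1 + Γ)/(1 − Γ) = 50·(0.598)/(1.4)

Z_L ≈ 21.3 Ω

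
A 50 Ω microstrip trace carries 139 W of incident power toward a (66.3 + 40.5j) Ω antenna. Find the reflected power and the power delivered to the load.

|Γ| = |(16.3 + j40.5)/(116.3 + j40.5)| = 0.355
|Γ|² = 0.126
P_refl = |Γ|²·P_inc = 17.5 W, P_del = (1 − |Γ|²)·P_inc = 122 W

P_reflected ≈ 17.5 W; P_delivered ≈ 122 W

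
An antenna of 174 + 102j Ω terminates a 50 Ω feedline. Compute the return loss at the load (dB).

RL ≈ 3.71 dB

Γ = (124 + j102)/(224 + j102), |Γ| = 0.652
RL = −20·log₁₀|Γ| = −20·log₁₀(0.652)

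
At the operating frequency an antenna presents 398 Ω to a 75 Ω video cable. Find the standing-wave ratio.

VSWR ≈ 5.31

For a purely resistive load, VSWR = R_L/Z_0 or Z_0/R_L (whichever > 1) = 398/75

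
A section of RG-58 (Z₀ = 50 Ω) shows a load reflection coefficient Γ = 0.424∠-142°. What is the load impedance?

Z_L = Z_0·(1 + Γ)/(1 − Γ) = 50·(0.666 − j0.261)/(1.33 + j0.261)

Z_L ≈ 22.2 − j14.1 Ω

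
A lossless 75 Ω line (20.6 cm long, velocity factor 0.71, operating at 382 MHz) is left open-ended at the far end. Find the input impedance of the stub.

λ = v/f = 0.71·c / 382 MHz = 0.558 m
βl = 2π·l/λ = 2π × 0.369 = 133°
tan(βl) = -1.07
For an open-ended stub, Z_in = −jZ_0·cot(βl) = −jZ_0/tan(βl)

Z_in ≈ +j69.9 Ω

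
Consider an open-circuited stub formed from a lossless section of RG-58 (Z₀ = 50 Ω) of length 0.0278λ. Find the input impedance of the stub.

βl = 2π × 0.0278 = 10°
tan(βl) = 0.176
For an open-circuited stub, Z_in = −jZ_0·cot(βl) = −jZ_0/tan(βl)

Z_in ≈ −j283 Ω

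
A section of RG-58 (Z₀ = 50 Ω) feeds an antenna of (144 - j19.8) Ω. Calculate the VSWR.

VSWR ≈ 2.94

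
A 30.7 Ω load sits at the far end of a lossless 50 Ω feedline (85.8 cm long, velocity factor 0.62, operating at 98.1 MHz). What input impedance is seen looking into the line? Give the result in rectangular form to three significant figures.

λ = v/f = 0.62·c / 98.1 MHz = 1.9 m
βl = 2π·l/λ = 2π × 0.453 = 163°
tan(βl) = tan(163°) = -0.307
Z_in = Z_0·(Z_L + jZ_0·tanβl)/(Z_0 + jZ_L·tanβl)
     = 50·(30.7 − j15.4)/(50 − j9.44)

Z_in ≈ 32.4 − j9.25 Ω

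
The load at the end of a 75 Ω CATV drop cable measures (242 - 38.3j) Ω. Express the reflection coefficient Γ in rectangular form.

Γ = (Z_L − Z_0)/(Z_L + Z_0) = (167 − j38.3)/(317 − j38.3)

Γ ≈ 0.534 − j0.0563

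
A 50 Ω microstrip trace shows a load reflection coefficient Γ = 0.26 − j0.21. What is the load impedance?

Z_L = Z_0·(1 + Γ)/(1 − Γ) = 50·(1.26 − j0.21)/(0.74 + j0.21)

Z_L ≈ 75.1 − j35.5 Ω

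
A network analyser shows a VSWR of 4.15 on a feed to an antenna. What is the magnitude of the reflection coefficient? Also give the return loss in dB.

|Γ| = (S − 1)/(S + 1) = (4.15 − 1)/(4.15 + 1) = 3.15/5.15
RL = −20·log₁₀|Γ| = −20·log₁₀(0.612)

|Γ| ≈ 0.612; return loss ≈ 4.27 dB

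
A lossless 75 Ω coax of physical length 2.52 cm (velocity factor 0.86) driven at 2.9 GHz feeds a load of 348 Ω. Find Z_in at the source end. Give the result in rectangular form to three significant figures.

λ = v/f = 0.86·c / 2.9 GHz = 0.089 m
βl = 2π·l/λ = 2π × 0.283 = 102°
tan(βl) = tan(102°) = -4.72
Z_in = Z_0·(Z_L + jZ_0·tanβl)/(Z_0 + jZ_L·tanβl)
     = 75·(348 − j354)/(75 − j1640)

Z_in ≈ 16.9 + j15.1 Ω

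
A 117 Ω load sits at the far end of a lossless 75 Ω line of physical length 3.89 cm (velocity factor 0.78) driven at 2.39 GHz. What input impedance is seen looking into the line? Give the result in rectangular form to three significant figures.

λ = v/f = 0.78·c / 2.39 GHz = 0.0979 m
βl = 2π·l/λ = 2π × 0.397 = 143°
tan(βl) = tan(143°) = -0.753
Z_in = Z_0·(Z_L + jZ_0·tanβl)/(Z_0 + jZ_L·tanβl)
     = 75·(117 − j56.5)/(75 − j88.1)

Z_in ≈ 77.1 + j34 Ω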